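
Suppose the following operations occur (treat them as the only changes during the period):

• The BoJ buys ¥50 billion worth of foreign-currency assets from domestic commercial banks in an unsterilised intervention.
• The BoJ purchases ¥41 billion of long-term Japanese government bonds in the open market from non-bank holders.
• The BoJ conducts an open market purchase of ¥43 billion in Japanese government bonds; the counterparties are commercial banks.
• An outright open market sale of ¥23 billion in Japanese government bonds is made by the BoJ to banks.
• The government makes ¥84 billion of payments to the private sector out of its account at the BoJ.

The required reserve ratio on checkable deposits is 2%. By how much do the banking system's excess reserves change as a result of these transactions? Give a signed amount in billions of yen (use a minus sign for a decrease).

+¥192.5 billion

FX purchase ¥50 billion: reserves +¥50B, deposits 0.
Asset purchase (from non-banks) ¥41 billion: reserves +¥41B, deposits +¥41B.
OMO purchase (from banks) ¥43 billion: reserves +¥43B, deposits 0.
OMO sale (to banks) ¥23 billion: reserves −¥23B, deposits 0.
Government spending ¥84 billion: reserves +¥84B, deposits +¥84B.
Totals: Δreserves = +¥195B, Δdeposits = +¥125B.
Δrequired reserves = 2% × +¥125B = +¥2.5B.
Δexcess reserves = Δreserves − Δrequired = +¥195B − (+¥2.5B) = +¥192.5 billion.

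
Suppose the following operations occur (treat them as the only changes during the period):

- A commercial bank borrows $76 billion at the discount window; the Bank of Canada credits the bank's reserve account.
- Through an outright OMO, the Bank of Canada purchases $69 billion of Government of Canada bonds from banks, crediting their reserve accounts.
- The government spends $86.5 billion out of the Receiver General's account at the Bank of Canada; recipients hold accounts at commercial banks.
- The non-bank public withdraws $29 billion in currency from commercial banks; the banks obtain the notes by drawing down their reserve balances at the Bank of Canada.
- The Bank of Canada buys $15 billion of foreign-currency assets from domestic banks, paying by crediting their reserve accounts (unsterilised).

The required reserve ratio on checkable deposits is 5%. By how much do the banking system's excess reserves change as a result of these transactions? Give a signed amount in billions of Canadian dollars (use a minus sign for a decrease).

+$214.625 billion

Discount-window loan $76 billion: reserves +$76B, deposits 0.
OMO purchase (from banks) $69 billion: reserves +$69B, deposits 0.
Government spending $86.5 billion: reserves +$86.5B, deposits +$86.5B.
Currency withdrawal $29 billion: reserves −$29B, deposits −$29B.
FX purchase $15 billion: reserves +$15B, deposits 0.
Totals: Δreserves = +$217.5B, Δdeposits = +$57.5B.
Δrequired reserves = 5% × +$57.5B = +$2.875B.
Δexcess reserves = Δreserves − Δrequired = +$217.5B − (+$2.875B) = +$214.625 billion.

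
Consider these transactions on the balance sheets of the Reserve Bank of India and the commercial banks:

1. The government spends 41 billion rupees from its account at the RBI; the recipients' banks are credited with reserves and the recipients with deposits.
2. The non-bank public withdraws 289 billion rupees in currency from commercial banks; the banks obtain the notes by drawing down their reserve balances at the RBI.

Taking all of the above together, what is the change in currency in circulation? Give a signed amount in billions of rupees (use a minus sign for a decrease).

RBI balance sheet:
  Assets:      no change
  Liabilities: Bank reserves −248B, Currency in circulation +289B, Government deposits −41B
So the change in currency in circulation is +289 billion.

+289 billion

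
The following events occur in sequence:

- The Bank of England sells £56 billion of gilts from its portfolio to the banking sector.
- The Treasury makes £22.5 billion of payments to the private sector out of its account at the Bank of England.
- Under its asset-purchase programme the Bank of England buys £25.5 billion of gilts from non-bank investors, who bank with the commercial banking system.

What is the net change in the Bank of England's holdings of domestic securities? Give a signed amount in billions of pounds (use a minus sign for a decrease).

Bank of England balance sheet:
  Assets:      Securities −£30.5B
  Liabilities: Bank reserves −£8B, Government deposits −£22.5B
So the change in the Bank of England's holdings of domestic securities is -£30.5 billion.

-£30.5 billion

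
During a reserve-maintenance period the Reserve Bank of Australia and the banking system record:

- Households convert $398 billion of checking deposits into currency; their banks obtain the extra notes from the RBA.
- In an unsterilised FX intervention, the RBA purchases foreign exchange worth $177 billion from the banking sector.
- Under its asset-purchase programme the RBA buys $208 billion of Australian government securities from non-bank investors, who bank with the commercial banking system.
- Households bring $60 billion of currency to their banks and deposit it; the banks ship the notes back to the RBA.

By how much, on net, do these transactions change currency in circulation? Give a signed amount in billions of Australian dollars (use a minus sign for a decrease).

Currency withdrawal $398 billion: notes leave the central bank → +$398B.
FX purchase $177 billion: no currency enters or leaves circulation → 0.
Asset purchase (from non-banks) $208 billion: no currency enters or leaves circulation → 0.
Currency deposit $60 billion: notes return to the central bank → −$60B.
Net: 398 + 0 + 0 − 60 = +$338 billion.

+$338 billion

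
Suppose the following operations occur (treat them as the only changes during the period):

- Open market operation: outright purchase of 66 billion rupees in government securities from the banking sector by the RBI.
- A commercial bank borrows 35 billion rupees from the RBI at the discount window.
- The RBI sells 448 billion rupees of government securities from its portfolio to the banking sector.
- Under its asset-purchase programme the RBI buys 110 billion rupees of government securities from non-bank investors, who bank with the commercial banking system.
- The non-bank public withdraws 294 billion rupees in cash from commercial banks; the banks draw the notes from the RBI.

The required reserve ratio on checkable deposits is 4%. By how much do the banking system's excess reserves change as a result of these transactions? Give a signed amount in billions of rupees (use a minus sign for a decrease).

OMO purchase (from banks) 66 billion rupees: reserves +66B, deposits 0.
Discount-window loan 35 billion rupees: reserves +35B, deposits 0.
OMO sale (to banks) 448 billion rupees: reserves −448B, deposits 0.
Asset purchase (from non-banks) 110 billion rupees: reserves +110B, deposits +110B.
Currency withdrawal 294 billion rupees: reserves −294B, deposits −294B.
Totals: Δreserves = −531B, Δdeposits = −184B.
Δrequired reserves = 4% × −184B = −7.36B.
Δexcess reserves = Δreserves − Δrequired = −531B − (−7.36B) = -523.64 billion.

-523.64 billion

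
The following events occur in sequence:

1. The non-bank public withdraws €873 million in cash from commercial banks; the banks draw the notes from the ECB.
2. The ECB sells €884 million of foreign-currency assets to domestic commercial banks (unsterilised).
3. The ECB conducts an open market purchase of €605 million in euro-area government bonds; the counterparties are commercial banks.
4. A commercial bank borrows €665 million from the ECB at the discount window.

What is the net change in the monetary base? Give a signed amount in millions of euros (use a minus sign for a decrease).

ECB balance sheet:
  Assets:      Securities +€605M, Loans to banks +€665M, Foreign assets −€884M
  Liabilities: Bank reserves −€487M, Currency in circulation +€873M
Monetary base = currency + reserves: +€873M + (−€487M) = +€386 million.

+€386 million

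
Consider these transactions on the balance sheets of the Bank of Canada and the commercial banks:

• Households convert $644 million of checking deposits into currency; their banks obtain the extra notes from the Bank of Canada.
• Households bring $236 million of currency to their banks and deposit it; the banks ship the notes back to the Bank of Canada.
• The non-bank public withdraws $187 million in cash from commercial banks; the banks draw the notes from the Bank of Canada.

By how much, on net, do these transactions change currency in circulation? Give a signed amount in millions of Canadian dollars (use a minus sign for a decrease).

+$595 million

Currency withdrawal $644 million: notes leave the central bank → +$644M.
Currency deposit $236 million: notes return to the central bank → −$236M.
Currency withdrawal $187 million: notes leave the central bank → +$187M.
Net: 644 − 236 + 187 = +$595 million.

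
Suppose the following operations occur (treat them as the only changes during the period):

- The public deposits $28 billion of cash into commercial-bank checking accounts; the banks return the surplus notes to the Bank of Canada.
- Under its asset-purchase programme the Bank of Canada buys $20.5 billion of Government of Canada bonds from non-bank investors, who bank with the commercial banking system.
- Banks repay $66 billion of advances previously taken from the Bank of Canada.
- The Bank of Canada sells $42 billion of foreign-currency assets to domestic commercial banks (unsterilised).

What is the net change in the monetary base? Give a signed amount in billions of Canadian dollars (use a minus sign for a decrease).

Currency deposit $28 billion: just a shift between currency and reserves — both are base money → 0.
Asset purchase (from non-banks) $20.5 billion: Bank of Canada balance sheet expands → +$20.5B.
Discount-window repayment $66 billion: Bank of Canada balance sheet contracts → −$66B.
FX sale $42 billion: Bank of Canada balance sheet contracts → −$42B.
Net: 0 + 20.5 − 66 − 42 = -$87.5 billion.

-$87.5 billion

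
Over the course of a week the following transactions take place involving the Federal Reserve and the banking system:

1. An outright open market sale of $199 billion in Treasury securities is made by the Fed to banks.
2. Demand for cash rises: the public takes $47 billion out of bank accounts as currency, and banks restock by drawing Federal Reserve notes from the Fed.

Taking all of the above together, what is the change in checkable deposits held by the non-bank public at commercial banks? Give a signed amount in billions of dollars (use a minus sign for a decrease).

OMO sale (to banks) $199 billion: the counterparty is a bank, so public deposits are unchanged → 0.
Currency withdrawal $47 billion: non-bank counterparties' bank balances fall → −$47B.
Net: 0 − 47 = -$47 billion.

-$47 billion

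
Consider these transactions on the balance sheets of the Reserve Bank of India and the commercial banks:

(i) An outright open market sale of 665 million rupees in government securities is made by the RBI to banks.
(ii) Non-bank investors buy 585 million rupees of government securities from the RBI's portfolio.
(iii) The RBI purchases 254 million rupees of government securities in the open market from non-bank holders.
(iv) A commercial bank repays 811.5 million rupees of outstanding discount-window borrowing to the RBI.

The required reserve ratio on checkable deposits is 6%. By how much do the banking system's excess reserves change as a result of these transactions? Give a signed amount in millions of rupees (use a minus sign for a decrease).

OMO sale (to banks) 665 million rupees: reserves −665M, deposits 0.
Asset sale (to non-banks) 585 million rupees: reserves −585M, deposits −585M.
Asset purchase (from non-banks) 254 million rupees: reserves +254M, deposits +254M.
Discount-window repayment 811.5 million rupees: reserves −811.5M, deposits 0.
Totals: Δreserves = −1807.5M, Δdeposits = −331M.
Δrequired reserves = 6% × −331M = −19.86M.
Δexcess reserves = Δreserves − Δrequired = −1807.5M − (−19.86M) = -1787.64 million.

-1787.64 million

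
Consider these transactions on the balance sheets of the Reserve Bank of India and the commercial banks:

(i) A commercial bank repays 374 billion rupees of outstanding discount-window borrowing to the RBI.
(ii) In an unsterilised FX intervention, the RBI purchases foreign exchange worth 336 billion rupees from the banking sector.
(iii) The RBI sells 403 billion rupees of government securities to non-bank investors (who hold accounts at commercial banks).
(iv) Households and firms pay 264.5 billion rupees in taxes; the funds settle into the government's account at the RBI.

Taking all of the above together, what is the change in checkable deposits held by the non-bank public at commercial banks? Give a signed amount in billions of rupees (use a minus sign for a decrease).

Discount-window repayment 374 billion rupees: the counterparty is a bank, so public deposits are unchanged → 0.
FX purchase 336 billion rupees: the counterparty is a bank, so public deposits are unchanged → 0.
Asset sale (to non-banks) 403 billion rupees: non-bank counterparties' bank balances fall → −403B.
Government account inflow 264.5 billion rupees: non-bank counterparties' bank balances fall → −264.5B.
Net: 0 + 0 − 403 − 264.5 = -667.5 billion.

-667.5 billion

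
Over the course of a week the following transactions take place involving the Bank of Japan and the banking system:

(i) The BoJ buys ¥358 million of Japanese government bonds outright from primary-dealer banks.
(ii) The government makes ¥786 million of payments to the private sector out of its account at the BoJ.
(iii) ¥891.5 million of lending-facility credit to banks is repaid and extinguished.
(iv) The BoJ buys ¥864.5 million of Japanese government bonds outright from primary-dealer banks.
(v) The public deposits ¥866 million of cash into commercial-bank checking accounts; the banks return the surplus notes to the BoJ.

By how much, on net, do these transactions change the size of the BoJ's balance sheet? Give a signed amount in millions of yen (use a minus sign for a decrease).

OMO purchase (from banks) ¥358 million: a BoJ asset is acquired → +¥358M.
Government spending ¥786 million: only the composition of liabilities changes → 0.
Discount-window repayment ¥891.5 million: a BoJ asset is shed → −¥891.5M.
OMO purchase (from banks) ¥864.5 million: a BoJ asset is acquired → +¥864.5M.
Currency deposit ¥866 million: only the composition of liabilities changes → 0.
Net: 358 + 0 − 891.5 + 864.5 + 0 = +¥331 million.

+¥331 million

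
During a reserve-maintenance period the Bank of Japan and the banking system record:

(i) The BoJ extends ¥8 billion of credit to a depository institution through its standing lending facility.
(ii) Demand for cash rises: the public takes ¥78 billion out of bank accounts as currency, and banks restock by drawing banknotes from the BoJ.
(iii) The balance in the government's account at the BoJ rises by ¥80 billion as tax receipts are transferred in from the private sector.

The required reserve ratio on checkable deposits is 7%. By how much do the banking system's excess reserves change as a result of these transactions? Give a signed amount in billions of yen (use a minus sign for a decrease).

-¥138.94 billion

Discount-window loan ¥8 billion: reserves +¥8B, deposits 0.
Currency withdrawal ¥78 billion: reserves −¥78B, deposits −¥78B.
Government account inflow ¥80 billion: reserves −¥80B, deposits −¥80B.
Totals: Δreserves = −¥150B, Δdeposits = −¥158B.
Δrequired reserves = 7% × −¥158B = −¥11.06B.
Δexcess reserves = Δreserves − Δrequired = −¥150B − (−¥11.06B) = -¥138.94 billion.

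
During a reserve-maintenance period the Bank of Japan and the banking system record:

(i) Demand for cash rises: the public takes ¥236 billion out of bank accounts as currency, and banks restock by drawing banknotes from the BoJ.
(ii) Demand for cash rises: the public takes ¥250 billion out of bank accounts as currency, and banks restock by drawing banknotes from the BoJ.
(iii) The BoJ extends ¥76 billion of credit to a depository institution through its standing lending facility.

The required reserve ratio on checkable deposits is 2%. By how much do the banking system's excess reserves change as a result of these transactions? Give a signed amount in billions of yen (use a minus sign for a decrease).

Currency withdrawal ¥236 billion: reserves −¥236B, deposits −¥236B.
Currency withdrawal ¥250 billion: reserves −¥250B, deposits −¥250B.
Discount-window loan ¥76 billion: reserves +¥76B, deposits 0.
Totals: Δreserves = −¥410B, Δdeposits = −¥486B.
Δrequired reserves = 2% × −¥486B = −¥9.72B.
Δexcess reserves = Δreserves − Δrequired = −¥410B − (−¥9.72B) = -¥400.28 billion.

-¥400.28 billion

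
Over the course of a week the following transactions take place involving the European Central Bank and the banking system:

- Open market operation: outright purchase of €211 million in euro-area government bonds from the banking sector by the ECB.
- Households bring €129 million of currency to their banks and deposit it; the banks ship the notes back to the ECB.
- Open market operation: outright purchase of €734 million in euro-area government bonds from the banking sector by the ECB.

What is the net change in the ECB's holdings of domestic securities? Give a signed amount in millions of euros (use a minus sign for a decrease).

+€945 million

OMO purchase (from banks) €211 million: securities added to the ECB's portfolio → +€211M.
Currency deposit €129 million: the ECB's securities portfolio is untouched → 0.
OMO purchase (from banks) €734 million: securities added to the ECB's portfolio → +€734M.
Net: 211 + 0 + 734 = +€945 million.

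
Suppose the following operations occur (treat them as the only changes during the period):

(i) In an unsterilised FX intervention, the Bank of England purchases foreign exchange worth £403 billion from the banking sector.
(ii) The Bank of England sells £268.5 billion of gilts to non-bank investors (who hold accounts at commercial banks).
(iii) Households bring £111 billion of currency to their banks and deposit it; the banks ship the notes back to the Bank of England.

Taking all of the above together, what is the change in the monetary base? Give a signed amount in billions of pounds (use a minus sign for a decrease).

Bank of England balance sheet:
  Assets:      Securities −£268.5B, Foreign assets +£403B
  Liabilities: Bank reserves +£245.5B, Currency in circulation −£111B
Monetary base = currency + reserves: −£111B + (+£245.5B) = +£134.5 billion.

+£134.5 billion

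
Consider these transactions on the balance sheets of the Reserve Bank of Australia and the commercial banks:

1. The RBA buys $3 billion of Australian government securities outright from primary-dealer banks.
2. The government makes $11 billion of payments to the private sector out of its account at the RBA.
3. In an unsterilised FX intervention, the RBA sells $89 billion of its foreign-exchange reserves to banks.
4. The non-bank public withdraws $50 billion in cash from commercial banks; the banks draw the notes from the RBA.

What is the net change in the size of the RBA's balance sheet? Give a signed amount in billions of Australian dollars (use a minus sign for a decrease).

-$86 billion

RBA balance sheet:
  Assets:      Securities +$3B, Foreign assets −$89B
  Liabilities: Bank reserves −$125B, Currency in circulation +$50B, Government deposits −$11B
Change in total RBA assets = -$86 billion.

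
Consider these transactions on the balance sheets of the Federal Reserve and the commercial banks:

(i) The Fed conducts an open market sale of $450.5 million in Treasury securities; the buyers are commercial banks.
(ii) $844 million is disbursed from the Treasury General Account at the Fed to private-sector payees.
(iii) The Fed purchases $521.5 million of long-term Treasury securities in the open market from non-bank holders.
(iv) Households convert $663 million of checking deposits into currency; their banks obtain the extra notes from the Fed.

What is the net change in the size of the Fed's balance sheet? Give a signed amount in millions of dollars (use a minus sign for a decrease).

Fed balance sheet:
  Assets:      Securities +$71M
  Liabilities: Bank reserves +$252M, Currency in circulation +$663M, Government deposits −$844M
Commercial banking system:
  Assets:      Reserves at CB +$252M, Securities +$450.5M
  Liabilities: Checkable deposits +$702.5M
Change in total Fed assets = +$71 million.

+$71 million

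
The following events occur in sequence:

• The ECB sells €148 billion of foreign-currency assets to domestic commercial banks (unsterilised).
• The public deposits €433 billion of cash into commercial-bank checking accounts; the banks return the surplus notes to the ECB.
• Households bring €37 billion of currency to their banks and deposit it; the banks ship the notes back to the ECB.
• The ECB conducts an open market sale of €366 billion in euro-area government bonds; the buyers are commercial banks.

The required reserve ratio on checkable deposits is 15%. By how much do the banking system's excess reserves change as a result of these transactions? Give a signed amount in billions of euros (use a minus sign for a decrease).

-€114.5 billion

FX sale €148 billion: reserves −€148B, deposits 0.
Currency deposit €433 billion: reserves +€433B, deposits +€433B.
Currency deposit €37 billion: reserves +€37B, deposits +€37B.
OMO sale (to banks) €366 billion: reserves −€366B, deposits 0.
Totals: Δreserves = −€44B, Δdeposits = +€470B.
Δrequired reserves = 15% × +€470B = +€70.5B.
Δexcess reserves = Δreserves − Δrequired = −€44B − (+€70.5B) = -€114.5 billion.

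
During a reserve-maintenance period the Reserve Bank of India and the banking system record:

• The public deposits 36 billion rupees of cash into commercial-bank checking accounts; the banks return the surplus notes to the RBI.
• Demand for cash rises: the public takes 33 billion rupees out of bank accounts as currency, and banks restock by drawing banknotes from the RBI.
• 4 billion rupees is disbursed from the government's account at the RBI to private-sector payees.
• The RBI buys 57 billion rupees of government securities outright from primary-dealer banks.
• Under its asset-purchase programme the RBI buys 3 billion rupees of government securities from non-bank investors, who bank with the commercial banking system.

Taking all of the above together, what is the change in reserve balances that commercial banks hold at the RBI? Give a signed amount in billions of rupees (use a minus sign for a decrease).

+67 billion

Currency deposit 36 billion rupees: returned notes are swapped for reserve credit → +36B.
Currency withdrawal 33 billion rupees: banks swap reserves for currency → −33B.
Government spending 4 billion rupees: government payments flow into bank reserve accounts → +4B.
OMO purchase (from banks) 57 billion rupees: the RBI pays by crediting reserve accounts → +57B.
Asset purchase (from non-banks) 3 billion rupees: the RBI pays by crediting reserve accounts → +3B.
Net: 36 − 33 + 4 + 57 + 3 = +67 billion.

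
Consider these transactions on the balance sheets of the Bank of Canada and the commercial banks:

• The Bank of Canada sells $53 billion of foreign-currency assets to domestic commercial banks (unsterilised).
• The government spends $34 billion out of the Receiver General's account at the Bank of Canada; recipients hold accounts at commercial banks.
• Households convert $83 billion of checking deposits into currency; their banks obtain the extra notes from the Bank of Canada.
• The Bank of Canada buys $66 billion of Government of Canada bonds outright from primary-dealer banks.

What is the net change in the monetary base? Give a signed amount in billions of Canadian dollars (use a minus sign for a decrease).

FX sale $53 billion: Bank of Canada balance sheet contracts → −$53B.
Government spending $34 billion: a non-base liability converts back to reserves → +$34B.
Currency withdrawal $83 billion: just a shift between currency and reserves — both are base money → 0.
OMO purchase (from banks) $66 billion: Bank of Canada balance sheet expands → +$66B.
Net: −53 + 34 + 0 + 66 = +$47 billion.

+$47 billion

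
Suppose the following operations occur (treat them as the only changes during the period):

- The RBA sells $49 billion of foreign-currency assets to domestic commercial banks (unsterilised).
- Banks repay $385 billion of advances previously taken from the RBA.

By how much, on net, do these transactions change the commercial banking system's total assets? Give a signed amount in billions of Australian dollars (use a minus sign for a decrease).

FX sale $49 billion: just an asset swap on bank balance sheets → 0.
Discount-window repayment $385 billion: bank balance sheets shrink → −$385B.
Net: 0 − 385 = -$385 billion.

-$385 billion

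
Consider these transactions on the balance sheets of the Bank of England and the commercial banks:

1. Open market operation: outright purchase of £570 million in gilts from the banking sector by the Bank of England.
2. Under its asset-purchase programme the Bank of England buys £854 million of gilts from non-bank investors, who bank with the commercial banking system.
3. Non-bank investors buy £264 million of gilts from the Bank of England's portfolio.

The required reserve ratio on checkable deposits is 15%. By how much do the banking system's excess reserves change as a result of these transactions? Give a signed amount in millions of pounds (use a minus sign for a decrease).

+£1071.5 million

OMO purchase (from banks) £570 million: reserves +£570M, deposits 0.
Asset purchase (from non-banks) £854 million: reserves +£854M, deposits +£854M.
Asset sale (to non-banks) £264 million: reserves −£264M, deposits −£264M.
Totals: Δreserves = +£1160M, Δdeposits = +£590M.
Δrequired reserves = 15% × +£590M = +£88.5M.
Δexcess reserves = Δreserves − Δrequired = +£1160M − (+£88.5M) = +£1071.5 million.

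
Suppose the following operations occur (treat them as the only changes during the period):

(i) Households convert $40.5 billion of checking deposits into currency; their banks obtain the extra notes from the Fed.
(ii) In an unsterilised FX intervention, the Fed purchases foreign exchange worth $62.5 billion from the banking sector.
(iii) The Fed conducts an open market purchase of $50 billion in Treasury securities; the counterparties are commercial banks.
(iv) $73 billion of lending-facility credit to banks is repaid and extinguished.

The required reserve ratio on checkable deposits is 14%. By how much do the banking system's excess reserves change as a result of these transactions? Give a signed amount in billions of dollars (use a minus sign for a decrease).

Currency withdrawal $40.5 billion: reserves −$40.5B, deposits −$40.5B.
FX purchase $62.5 billion: reserves +$62.5B, deposits 0.
OMO purchase (from banks) $50 billion: reserves +$50B, deposits 0.
Discount-window repayment $73 billion: reserves −$73B, deposits 0.
Totals: Δreserves = −$1B, Δdeposits = −$40.5B.
Δrequired reserves = 14% × −$40.5B = −$5.67B.
Δexcess reserves = Δreserves − Δrequired = −$1B − (−$5.67B) = +$4.67 billion.

+$4.67 billion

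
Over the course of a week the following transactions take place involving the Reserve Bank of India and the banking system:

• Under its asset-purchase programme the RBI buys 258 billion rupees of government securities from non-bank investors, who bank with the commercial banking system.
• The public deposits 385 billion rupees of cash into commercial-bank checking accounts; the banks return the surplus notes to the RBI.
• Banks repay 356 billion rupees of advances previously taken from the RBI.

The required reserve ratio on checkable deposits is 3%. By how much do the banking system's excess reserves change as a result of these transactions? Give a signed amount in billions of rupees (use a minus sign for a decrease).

+267.71 billion

Asset purchase (from non-banks) 258 billion rupees: reserves +258B, deposits +258B.
Currency deposit 385 billion rupees: reserves +385B, deposits +385B.
Discount-window repayment 356 billion rupees: reserves −356B, deposits 0.
Totals: Δreserves = +287B, Δdeposits = +643B.
Δrequired reserves = 3% × +643B = +19.29B.
Δexcess reserves = Δreserves − Δrequired = +287B − (+19.29B) = +267.71 billion.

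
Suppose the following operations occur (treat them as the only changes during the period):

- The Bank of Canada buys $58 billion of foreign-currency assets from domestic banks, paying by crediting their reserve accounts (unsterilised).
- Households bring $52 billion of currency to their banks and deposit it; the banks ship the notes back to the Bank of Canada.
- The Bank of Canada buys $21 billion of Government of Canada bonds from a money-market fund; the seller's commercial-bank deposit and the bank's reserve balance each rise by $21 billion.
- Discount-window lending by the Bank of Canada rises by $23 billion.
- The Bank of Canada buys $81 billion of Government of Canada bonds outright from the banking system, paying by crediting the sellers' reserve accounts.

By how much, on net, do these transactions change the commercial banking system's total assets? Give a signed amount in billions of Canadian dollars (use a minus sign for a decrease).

FX purchase $58 billion: just an asset swap on bank balance sheets → 0.
Currency deposit $52 billion: bank balance sheets expand → +$52B.
Asset purchase (from non-banks) $21 billion: bank balance sheets expand → +$21B.
Discount-window loan $23 billion: bank balance sheets expand → +$23B.
OMO purchase (from banks) $81 billion: just an asset swap on bank balance sheets → 0.
Net: 0 + 52 + 21 + 23 + 0 = +$96 billion.

+$96 billion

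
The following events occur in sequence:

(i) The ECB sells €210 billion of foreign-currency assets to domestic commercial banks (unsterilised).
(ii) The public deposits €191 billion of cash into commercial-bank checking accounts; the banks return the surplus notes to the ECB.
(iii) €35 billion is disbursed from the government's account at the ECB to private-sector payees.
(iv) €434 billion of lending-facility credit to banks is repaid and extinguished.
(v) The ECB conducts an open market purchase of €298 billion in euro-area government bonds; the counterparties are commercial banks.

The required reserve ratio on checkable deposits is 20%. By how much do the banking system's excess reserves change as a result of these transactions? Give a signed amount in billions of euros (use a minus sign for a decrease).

-€165.2 billion

FX sale €210 billion: reserves −€210B, deposits 0.
Currency deposit €191 billion: reserves +€191B, deposits +€191B.
Government spending €35 billion: reserves +€35B, deposits +€35B.
Discount-window repayment €434 billion: reserves −€434B, deposits 0.
OMO purchase (from banks) €298 billion: reserves +€298B, deposits 0.
Totals: Δreserves = −€120B, Δdeposits = +€226B.
Δrequired reserves = 20% × +€226B = +€45.2B.
Δexcess reserves = Δreserves − Δrequired = −€120B − (+€45.2B) = -€165.2 billion.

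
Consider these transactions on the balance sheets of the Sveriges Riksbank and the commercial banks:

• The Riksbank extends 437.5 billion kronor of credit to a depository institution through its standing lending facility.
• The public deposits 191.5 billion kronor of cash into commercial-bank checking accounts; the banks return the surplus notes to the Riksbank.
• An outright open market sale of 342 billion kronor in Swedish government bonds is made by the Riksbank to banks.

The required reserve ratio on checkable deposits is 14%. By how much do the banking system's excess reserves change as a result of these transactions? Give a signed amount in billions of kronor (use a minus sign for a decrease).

+260.19 billion

Discount-window loan 437.5 billion kronor: reserves +437.5B, deposits 0.
Currency deposit 191.5 billion kronor: reserves +191.5B, deposits +191.5B.
OMO sale (to banks) 342 billion kronor: reserves −342B, deposits 0.
Totals: Δreserves = +287B, Δdeposits = +191.5B.
Δrequired reserves = 14% × +191.5B = +26.81B.
Δexcess reserves = Δreserves − Δrequired = +287B − (+26.81B) = +260.19 billion.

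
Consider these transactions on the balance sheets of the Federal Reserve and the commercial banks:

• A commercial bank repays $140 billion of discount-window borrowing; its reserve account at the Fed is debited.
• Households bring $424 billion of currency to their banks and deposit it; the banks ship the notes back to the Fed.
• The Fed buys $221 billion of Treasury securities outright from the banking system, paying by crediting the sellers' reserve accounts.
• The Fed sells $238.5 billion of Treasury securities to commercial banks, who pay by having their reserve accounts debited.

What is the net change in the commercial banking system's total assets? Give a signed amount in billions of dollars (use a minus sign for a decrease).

Fed balance sheet:
  Assets:      Securities −$17.5B, Loans to banks −$140B
  Liabilities: Bank reserves +$266.5B, Currency in circulation −$424B
Commercial banking system:
  Assets:      Reserves at CB +$266.5B, Securities +$17.5B
  Liabilities: Checkable deposits +$424B, Borrowings from CB −$140B
Change in total bank assets = +$284 billion.

+$284 billion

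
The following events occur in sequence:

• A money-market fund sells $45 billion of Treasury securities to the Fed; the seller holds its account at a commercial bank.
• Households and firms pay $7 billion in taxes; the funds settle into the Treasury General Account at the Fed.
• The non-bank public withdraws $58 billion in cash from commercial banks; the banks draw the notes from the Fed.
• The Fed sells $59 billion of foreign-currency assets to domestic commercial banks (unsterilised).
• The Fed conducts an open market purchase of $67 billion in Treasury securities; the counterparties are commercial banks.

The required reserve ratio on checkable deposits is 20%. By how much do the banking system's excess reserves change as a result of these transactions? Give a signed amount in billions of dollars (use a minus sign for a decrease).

Asset purchase (from non-banks) $45 billion: reserves +$45B, deposits +$45B.
Government account inflow $7 billion: reserves −$7B, deposits −$7B.
Currency withdrawal $58 billion: reserves −$58B, deposits −$58B.
FX sale $59 billion: reserves −$59B, deposits 0.
OMO purchase (from banks) $67 billion: reserves +$67B, deposits 0.
Totals: Δreserves = −$12B, Δdeposits = −$20B.
Δrequired reserves = 20% × −$20B = −$4B.
Δexcess reserves = Δreserves − Δrequired = −$12B − (−$4B) = -$8 billion.

-$8 billion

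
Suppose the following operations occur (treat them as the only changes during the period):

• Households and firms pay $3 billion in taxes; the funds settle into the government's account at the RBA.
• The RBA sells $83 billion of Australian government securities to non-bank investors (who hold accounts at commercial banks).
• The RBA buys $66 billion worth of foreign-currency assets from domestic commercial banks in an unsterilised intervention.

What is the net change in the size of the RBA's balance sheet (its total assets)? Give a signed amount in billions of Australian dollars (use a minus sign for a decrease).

-$17 billion

RBA balance sheet:
  Assets:      Securities −$83B, Foreign assets +$66B
  Liabilities: Bank reserves −$20B, Government deposits +$3B
Change in total RBA assets = -$17 billion.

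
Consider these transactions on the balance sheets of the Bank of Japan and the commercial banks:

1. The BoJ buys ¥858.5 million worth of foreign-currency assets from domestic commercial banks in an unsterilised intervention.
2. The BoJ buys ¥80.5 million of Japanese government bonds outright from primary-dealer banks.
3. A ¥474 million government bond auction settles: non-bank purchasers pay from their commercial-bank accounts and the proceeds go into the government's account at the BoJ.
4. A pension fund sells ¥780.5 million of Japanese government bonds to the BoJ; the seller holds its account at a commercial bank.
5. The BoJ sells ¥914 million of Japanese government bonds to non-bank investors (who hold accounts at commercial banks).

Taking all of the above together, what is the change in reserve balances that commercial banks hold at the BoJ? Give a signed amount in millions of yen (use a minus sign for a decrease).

BoJ balance sheet:
  Assets:      Securities −¥53M, Foreign assets +¥858.5M
  Liabilities: Bank reserves +¥331.5M, Government deposits +¥474M
Commercial banking system:
  Assets:      Reserves at CB +¥331.5M, Securities −¥80.5M, Foreign assets −¥858.5M
  Liabilities: Checkable deposits −¥607.5M
So the change in reserve balances that commercial banks hold at the BoJ is +¥331.5 million.

+¥331.5 million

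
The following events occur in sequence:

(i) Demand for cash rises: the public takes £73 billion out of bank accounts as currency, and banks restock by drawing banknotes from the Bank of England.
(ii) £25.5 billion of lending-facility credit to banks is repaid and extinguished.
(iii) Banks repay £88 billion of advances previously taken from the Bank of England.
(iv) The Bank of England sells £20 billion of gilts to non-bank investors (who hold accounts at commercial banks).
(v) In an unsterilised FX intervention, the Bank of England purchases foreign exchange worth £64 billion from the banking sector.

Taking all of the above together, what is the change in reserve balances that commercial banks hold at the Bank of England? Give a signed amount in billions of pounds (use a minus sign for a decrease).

-£142.5 billion

Bank of England balance sheet:
  Assets:      Securities −£20B, Loans to banks −£113.5B, Foreign assets +£64B
  Liabilities: Bank reserves −£142.5B, Currency in circulation +£73B
So the change in reserve balances that commercial banks hold at the Bank of England is -£142.5 billion.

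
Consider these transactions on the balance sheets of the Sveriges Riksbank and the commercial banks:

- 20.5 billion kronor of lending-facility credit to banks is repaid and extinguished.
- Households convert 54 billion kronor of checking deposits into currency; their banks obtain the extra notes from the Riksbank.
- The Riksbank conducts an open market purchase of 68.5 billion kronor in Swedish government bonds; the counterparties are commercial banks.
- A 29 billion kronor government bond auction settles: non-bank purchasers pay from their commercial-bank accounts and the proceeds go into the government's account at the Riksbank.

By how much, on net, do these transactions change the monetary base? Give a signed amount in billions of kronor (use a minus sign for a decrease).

+19 billion

Discount-window repayment 20.5 billion kronor: Riksbank balance sheet contracts → −20.5B.
Currency withdrawal 54 billion kronor: just a shift between currency and reserves — both are base money → 0.
OMO purchase (from banks) 68.5 billion kronor: Riksbank balance sheet expands → +68.5B.
Government account inflow 29 billion kronor: reserves shift to a non-base liability → −29B.
Net: −20.5 + 0 + 68.5 − 29 = +19 billion.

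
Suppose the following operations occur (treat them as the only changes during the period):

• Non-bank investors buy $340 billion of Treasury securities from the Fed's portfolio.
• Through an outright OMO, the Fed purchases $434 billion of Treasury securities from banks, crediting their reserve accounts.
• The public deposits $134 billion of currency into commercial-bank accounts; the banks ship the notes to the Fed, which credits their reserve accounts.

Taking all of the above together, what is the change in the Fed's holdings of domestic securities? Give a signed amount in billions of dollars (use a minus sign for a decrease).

Fed balance sheet:
  Assets:      Securities +$94B
  Liabilities: Bank reserves +$228B, Currency in circulation −$134B
So the change in the Fed's holdings of domestic securities is +$94 billion.

+$94 billion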